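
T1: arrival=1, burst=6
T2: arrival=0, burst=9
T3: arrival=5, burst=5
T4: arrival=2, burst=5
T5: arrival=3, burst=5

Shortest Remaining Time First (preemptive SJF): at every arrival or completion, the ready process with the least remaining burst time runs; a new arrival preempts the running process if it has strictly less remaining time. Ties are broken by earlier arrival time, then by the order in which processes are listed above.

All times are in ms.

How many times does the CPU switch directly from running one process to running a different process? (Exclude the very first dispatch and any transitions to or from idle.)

5

Timeline: | T2 0-1 | T1 1-7 | T4 7-12 | T5 12-17 | T3 17-22 | T2 22-30 |
Completion: T1=7  T2=30  T3=22  T4=12  T5=17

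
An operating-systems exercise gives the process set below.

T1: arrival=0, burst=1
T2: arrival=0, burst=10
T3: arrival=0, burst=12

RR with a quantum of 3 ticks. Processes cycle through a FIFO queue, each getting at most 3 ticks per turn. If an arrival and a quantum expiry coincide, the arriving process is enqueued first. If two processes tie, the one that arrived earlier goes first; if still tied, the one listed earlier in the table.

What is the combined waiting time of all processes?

21

Gantt: | T1 0-1 | T2 1-4 | T3 4-7 | T2 7-10 | T3 10-13 | T2 13-16 | T3 16-19 | T2 19-20 | T3 20-23 |
Completion: T1=1  T2=20  T3=23
Waiting = turnaround − burst: T1=0, T2=10, T3=11
Total waiting = 0 + 10 + 11 = 21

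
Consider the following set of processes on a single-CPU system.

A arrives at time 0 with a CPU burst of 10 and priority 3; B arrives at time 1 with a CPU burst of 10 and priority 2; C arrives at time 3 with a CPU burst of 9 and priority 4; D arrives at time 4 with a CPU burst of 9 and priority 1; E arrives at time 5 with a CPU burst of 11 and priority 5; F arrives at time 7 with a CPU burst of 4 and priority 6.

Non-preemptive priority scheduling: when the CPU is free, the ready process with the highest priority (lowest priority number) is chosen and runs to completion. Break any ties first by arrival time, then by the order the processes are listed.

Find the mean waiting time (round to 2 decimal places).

Gantt: | A 0-10 | D 10-19 | B 19-29 | C 29-38 | E 38-49 | F 49-53 |
Completion: A=10  B=29  C=38  D=19  E=49  F=53
Turnaround (C−A): A=10  B=28  C=35  D=15  E=44  F=46
Waiting times: A=0, B=18, C=26, D=6, E=33, F=42
Average waiting = (0+18+26+6+33+42) / 6 = 125/6 = 20.83

20.83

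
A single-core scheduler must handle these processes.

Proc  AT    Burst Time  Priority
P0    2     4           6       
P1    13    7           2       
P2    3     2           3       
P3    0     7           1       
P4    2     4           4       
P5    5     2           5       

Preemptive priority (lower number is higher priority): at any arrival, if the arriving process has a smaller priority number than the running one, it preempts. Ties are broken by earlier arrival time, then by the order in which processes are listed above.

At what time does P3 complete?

7

Schedule: | P3 0-7 | P2 7-9 | P4 9-13 | P1 13-20 | P5 20-22 | P0 22-26 |
Completion: P0=26  P1=20  P2=9  P3=7  P4=13  P5=22
Turnaround (C−A): P0=24  P1=7  P2=6  P3=7  P4=11  P5=17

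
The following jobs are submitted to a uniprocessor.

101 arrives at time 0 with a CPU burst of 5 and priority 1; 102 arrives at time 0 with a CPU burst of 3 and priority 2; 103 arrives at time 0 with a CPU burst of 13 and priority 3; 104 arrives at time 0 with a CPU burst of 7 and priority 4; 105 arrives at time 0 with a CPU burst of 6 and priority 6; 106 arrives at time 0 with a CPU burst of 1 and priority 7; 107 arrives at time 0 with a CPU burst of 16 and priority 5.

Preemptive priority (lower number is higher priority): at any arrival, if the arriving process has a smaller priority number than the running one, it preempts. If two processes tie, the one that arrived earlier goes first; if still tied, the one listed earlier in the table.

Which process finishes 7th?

Schedule: | 101 0-5 | 102 5-8 | 103 8-21 | 104 21-28 | 107 28-44 | 105 44-50 | 106 50-51 |
Completion: 101=5  102=8  103=21  104=28  105=50  106=51  107=44
Finish order: 101 → 102 → 103 → 104 → 107 → 105 → 106

106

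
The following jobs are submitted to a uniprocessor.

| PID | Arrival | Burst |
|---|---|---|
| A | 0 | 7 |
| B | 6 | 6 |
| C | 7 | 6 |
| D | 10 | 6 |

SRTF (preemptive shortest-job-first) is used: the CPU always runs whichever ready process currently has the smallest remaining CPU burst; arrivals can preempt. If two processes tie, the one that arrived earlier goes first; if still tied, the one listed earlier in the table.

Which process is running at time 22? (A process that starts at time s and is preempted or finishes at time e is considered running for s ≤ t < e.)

D

Gantt: | A 0-7 | B 7-13 | C 13-19 | D 19-25 |
Completion: A=7  B=13  C=19  D=25
Turnaround (C−A): A=7  B=7  C=12  D=15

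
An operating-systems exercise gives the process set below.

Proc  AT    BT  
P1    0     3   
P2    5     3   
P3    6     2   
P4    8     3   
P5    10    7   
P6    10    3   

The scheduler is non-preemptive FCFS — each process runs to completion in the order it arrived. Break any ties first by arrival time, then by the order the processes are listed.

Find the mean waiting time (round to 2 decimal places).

Gantt: | P1 0-3 | idle 3-5 | P2 5-8 | P3 8-10 | P4 10-13 | P5 13-20 | P6 20-23 |
Completion: P1=3  P2=8  P3=10  P4=13  P5=20  P6=23
Turnaround (C−A): P1=3  P2=3  P3=4  P4=5  P5=10  P6=13
Waiting times: P1=0, P2=0, P3=2, P4=2, P5=3, P6=10
Average waiting = (0+0+2+2+3+10) / 6 = 17/6 = 2.83

2.83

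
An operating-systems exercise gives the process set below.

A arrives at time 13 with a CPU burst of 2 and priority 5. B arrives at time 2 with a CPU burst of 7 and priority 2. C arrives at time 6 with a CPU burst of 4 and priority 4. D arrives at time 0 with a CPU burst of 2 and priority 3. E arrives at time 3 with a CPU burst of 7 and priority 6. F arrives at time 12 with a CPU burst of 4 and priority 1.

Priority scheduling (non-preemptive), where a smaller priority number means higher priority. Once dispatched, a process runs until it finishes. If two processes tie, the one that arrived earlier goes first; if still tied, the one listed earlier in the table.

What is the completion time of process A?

Schedule: | D 0-2 | B 2-9 | C 9-13 | F 13-17 | A 17-19 | E 19-26 |
Completion: A=19  B=9  C=13  D=2  E=26  F=17

19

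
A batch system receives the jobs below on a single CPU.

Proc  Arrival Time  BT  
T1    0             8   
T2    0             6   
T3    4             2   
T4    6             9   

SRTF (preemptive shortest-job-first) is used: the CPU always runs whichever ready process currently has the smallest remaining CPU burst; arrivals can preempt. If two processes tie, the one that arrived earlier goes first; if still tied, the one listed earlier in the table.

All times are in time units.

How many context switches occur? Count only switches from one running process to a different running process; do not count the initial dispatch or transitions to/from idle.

3

Timeline: | T2 0-6 | T3 6-8 | T1 8-16 | T4 16-25 |
Completion: T1=16  T2=6  T3=8  T4=25
Turnaround (C−A): T1=16  T2=6  T3=4  T4=19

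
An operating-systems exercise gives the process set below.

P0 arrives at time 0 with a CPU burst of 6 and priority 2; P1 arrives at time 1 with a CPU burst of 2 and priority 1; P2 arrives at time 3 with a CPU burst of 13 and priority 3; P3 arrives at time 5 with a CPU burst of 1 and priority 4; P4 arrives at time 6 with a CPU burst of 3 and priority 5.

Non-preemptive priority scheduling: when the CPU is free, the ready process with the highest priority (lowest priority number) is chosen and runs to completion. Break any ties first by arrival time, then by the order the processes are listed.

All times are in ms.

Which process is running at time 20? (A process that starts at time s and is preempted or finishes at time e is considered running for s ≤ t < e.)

P2

Gantt: | P0 0-6 | P1 6-8 | P2 8-21 | P3 21-22 | P4 22-25 |
Completion: P0=6  P1=8  P2=21  P3=22  P4=25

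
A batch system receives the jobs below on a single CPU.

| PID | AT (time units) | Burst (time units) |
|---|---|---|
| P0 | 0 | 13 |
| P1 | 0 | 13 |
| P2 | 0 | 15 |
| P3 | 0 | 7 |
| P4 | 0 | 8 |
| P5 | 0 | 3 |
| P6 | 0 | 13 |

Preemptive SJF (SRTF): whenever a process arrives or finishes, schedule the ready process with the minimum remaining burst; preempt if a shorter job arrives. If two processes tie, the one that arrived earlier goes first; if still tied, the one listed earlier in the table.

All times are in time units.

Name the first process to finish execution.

Timeline: | P5 0-3 | P3 3-10 | P4 10-18 | P0 18-31 | P1 31-44 | P6 44-57 | P2 57-72 |
Completion: P0=31  P1=44  P2=72  P3=10  P4=18  P5=3  P6=57
Finish order: P5 → P3 → P4 → P0 → P1 → P6 → P2

P5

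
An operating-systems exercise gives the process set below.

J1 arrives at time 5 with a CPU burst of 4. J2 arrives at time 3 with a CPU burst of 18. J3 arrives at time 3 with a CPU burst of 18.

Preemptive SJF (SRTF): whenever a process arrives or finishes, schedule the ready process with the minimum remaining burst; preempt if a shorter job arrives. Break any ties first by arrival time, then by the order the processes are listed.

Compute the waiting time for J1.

0

Gantt: | idle 0-3 | J2 3-5 | J1 5-9 | J2 9-25 | J3 25-43 |
Completion: J1=9  J2=25  J3=43
Waiting(J1) = turnaround − burst = 4 − 4 = 0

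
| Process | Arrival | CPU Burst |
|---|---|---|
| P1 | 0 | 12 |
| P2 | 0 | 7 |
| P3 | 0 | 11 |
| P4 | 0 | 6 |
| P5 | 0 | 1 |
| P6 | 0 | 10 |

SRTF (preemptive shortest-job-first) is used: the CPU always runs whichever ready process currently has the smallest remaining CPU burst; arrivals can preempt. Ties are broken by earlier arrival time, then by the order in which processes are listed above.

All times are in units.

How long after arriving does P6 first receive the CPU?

Schedule: | P5 0-1 | P4 1-7 | P2 7-14 | P6 14-24 | P3 24-35 | P1 35-47 |
Completion: P1=47  P2=14  P3=35  P4=7  P5=1  P6=24
Turnaround (C−A): P1=47  P2=14  P3=35  P4=7  P5=1  P6=24
Response(P6) = first start − arrival = 14 − 0 = 14

14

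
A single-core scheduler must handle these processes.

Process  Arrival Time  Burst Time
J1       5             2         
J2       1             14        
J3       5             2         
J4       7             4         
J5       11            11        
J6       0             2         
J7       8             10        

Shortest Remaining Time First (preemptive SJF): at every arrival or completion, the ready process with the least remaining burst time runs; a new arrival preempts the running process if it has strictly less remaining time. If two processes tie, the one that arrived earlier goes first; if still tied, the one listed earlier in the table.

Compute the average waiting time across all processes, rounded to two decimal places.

Gantt: | J6 0-2 | J2 2-5 | J1 5-7 | J3 7-9 | J4 9-13 | J7 13-23 | J2 23-34 | J5 34-45 |
Completion: J1=7  J2=34  J3=9  J4=13  J5=45  J6=2  J7=23
Turnaround (C−A): J1=2  J2=33  J3=4  J4=6  J5=34  J6=2  J7=15
Waiting times: J1=0, J2=19, J3=2, J4=2, J5=23, J6=0, J7=5
Average waiting = (0+19+2+2+23+0+5) / 7 = 51/7 = 7.29

7.29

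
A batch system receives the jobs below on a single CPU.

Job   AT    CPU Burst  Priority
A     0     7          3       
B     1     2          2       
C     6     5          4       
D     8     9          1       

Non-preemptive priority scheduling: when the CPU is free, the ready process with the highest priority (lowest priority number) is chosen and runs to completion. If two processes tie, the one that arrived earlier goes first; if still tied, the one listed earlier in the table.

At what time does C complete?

23

Timeline: | A 0-7 | B 7-9 | D 9-18 | C 18-23 |
Completion: A=7  B=9  C=23  D=18
Turnaround (C−A): A=7  B=8  C=17  D=10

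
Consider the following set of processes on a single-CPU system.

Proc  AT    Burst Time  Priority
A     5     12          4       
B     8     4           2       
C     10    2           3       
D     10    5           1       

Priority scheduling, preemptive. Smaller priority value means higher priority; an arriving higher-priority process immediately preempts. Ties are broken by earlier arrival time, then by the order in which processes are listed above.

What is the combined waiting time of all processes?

Schedule: | idle 0-5 | A 5-8 | B 8-10 | D 10-15 | B 15-17 | C 17-19 | A 19-28 |
Completion: A=28  B=17  C=19  D=15
Waiting = turnaround − burst: A=11, B=5, C=7, D=0
Total waiting = 11 + 5 + 7 + 0 = 23

23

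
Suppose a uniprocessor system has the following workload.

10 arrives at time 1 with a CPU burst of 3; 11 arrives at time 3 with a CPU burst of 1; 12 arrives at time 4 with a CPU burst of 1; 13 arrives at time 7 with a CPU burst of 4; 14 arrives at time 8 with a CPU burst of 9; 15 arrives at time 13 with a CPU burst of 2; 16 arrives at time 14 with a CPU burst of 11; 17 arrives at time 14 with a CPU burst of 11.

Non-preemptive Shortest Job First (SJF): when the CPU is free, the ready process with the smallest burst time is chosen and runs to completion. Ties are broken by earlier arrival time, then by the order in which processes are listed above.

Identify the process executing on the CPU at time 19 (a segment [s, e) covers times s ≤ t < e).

Timeline: | idle 0-1 | 10 1-4 | 11 4-5 | 12 5-6 | idle 6-7 | 13 7-11 | 14 11-20 | 15 20-22 | 16 22-33 | 17 33-44 |
Completion: 10=4  11=5  12=6  13=11  14=20  15=22  16=33  17=44
Turnaround (C−A): 10=3  11=2  12=2  13=4  14=12  15=9  16=19  17=30

14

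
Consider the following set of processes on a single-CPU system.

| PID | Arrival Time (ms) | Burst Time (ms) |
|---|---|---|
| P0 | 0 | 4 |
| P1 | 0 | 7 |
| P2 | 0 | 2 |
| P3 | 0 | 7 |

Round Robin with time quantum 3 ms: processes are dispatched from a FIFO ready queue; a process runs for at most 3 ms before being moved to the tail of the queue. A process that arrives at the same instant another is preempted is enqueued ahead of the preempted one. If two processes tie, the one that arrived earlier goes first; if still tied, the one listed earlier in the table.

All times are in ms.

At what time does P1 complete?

19

Timeline: | P0 0-3 | P1 3-6 | P2 6-8 | P3 8-11 | P0 11-12 | P1 12-15 | P3 15-18 | P1 18-19 | P3 19-20 |
Completion: P0=12  P1=19  P2=8  P3=20
Turnaround (C−A): P0=12  P1=19  P2=8  P3=20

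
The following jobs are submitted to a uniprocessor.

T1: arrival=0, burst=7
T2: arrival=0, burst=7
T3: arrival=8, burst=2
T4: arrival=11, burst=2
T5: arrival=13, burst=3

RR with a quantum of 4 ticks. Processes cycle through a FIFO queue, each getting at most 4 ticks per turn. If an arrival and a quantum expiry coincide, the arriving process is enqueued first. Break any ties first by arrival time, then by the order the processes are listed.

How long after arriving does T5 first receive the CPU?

5

Gantt: | T1 0-4 | T2 4-8 | T1 8-11 | T3 11-13 | T2 13-16 | T4 16-18 | T5 18-21 |
Completion: T1=11  T2=16  T3=13  T4=18  T5=21
Turnaround (C−A): T1=11  T2=16  T3=5  T4=7  T5=8
Response(T5) = first start − arrival = 18 − 13 = 5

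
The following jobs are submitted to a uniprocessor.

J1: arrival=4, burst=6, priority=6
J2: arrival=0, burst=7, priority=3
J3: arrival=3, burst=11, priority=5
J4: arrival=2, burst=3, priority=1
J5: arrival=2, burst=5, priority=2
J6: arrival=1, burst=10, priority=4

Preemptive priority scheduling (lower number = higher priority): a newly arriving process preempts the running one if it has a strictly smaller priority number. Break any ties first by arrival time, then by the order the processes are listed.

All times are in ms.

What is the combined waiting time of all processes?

79

Timeline: | J2 0-2 | J4 2-5 | J5 5-10 | J2 10-15 | J6 15-25 | J3 25-36 | J1 36-42 |
Completion: J1=42  J2=15  J3=36  J4=5  J5=10  J6=25
Waiting = turnaround − burst: J1=32, J2=8, J3=22, J4=0, J5=3, J6=14
Total waiting = 32 + 8 + 22 + 0 + 3 + 14 = 79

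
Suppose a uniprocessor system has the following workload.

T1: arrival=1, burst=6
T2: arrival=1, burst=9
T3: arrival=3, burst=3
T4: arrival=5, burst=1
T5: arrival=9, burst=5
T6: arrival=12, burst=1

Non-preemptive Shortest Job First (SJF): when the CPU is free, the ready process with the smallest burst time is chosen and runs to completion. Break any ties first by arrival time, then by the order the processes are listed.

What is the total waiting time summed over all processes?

29

Schedule: | idle 0-1 | T1 1-7 | T4 7-8 | T3 8-11 | T5 11-16 | T6 16-17 | T2 17-26 |
Completion: T1=7  T2=26  T3=11  T4=8  T5=16  T6=17
Turnaround (C−A): T1=6  T2=25  T3=8  T4=3  T5=7  T6=5
Waiting = turnaround − burst: T1=0, T2=16, T3=5, T4=2, T5=2, T6=4
Total waiting = 0 + 16 + 5 + 2 + 2 + 4 = 29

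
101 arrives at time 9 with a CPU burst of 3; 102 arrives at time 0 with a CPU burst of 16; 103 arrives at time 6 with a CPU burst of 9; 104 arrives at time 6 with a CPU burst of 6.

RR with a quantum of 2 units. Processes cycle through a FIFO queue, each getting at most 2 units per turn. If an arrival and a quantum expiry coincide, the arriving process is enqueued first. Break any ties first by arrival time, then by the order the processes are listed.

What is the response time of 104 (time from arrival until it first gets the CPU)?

2

Schedule: | 102 0-6 | 103 6-8 | 104 8-10 | 102 10-12 | 103 12-14 | 101 14-16 | 104 16-18 | 102 18-20 | 103 20-22 | 101 22-23 | 104 23-25 | 102 25-27 | 103 27-29 | 102 29-31 | 103 31-32 | 102 32-34 |
Completion: 101=23  102=34  103=32  104=25
Response(104) = first start − arrival = 8 − 6 = 2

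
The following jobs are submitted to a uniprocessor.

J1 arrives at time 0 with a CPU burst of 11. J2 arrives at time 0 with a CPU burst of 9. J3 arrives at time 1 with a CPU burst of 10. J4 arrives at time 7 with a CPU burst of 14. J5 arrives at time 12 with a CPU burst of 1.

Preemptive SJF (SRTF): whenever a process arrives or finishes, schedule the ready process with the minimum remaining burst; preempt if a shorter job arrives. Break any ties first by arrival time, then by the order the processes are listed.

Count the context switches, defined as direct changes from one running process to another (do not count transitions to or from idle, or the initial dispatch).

Timeline: | J2 0-9 | J3 9-12 | J5 12-13 | J3 13-20 | J1 20-31 | J4 31-45 |
Completion: J1=31  J2=9  J3=20  J4=45  J5=13
Turnaround (C−A): J1=31  J2=9  J3=19  J4=38  J5=1

5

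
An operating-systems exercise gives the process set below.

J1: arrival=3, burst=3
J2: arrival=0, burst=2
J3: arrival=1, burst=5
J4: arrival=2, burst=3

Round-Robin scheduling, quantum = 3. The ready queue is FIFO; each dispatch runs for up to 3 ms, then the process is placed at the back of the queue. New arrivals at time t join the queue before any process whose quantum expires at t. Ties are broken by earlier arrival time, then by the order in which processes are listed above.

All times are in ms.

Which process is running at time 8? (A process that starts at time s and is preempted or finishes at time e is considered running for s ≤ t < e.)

J1

Timeline: | J2 0-2 | J3 2-5 | J4 5-8 | J1 8-11 | J3 11-13 |
Completion: J1=11  J2=2  J3=13  J4=8
Turnaround (C−A): J1=8  J2=2  J3=12  J4=6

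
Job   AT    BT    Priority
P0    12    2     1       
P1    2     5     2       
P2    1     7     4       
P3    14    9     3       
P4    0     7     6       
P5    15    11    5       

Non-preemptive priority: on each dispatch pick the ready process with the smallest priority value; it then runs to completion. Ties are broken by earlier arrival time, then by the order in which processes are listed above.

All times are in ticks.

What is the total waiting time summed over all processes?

42

Timeline: | P4 0-7 | P1 7-12 | P0 12-14 | P3 14-23 | P2 23-30 | P5 30-41 |
Completion: P0=14  P1=12  P2=30  P3=23  P4=7  P5=41
Turnaround (C−A): P0=2  P1=10  P2=29  P3=9  P4=7  P5=26
Waiting = turnaround − burst: P0=0, P1=5, P2=22, P3=0, P4=0, P5=15
Total waiting = 0 + 5 + 22 + 0 + 0 + 15 = 42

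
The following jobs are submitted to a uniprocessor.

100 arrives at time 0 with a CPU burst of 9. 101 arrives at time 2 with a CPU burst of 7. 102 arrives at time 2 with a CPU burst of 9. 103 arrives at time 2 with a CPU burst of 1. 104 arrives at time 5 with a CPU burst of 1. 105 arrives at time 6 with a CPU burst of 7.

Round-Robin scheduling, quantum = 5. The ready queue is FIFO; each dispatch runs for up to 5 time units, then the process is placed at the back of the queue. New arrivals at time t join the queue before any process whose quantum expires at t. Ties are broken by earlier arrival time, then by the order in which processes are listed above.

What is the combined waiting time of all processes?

Timeline: | 100 0-5 | 101 5-10 | 102 10-15 | 103 15-16 | 104 16-17 | 100 17-21 | 105 21-26 | 101 26-28 | 102 28-32 | 105 32-34 |
Completion: 100=21  101=28  102=32  103=16  104=17  105=34
Turnaround (C−A): 100=21  101=26  102=30  103=14  104=12  105=28
Waiting = turnaround − burst: 100=12, 101=19, 102=21, 103=13, 104=11, 105=21
Total waiting = 12 + 19 + 21 + 13 + 11 + 21 = 97

97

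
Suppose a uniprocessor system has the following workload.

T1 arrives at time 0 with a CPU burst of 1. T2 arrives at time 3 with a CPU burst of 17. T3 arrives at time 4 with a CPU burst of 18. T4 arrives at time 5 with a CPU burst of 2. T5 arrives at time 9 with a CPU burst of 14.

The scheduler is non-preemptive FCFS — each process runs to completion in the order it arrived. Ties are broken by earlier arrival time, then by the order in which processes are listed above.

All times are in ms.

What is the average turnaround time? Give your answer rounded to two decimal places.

26.40

Gantt: | T1 0-1 | idle 1-3 | T2 3-20 | T3 20-38 | T4 38-40 | T5 40-54 |
Completion: T1=1  T2=20  T3=38  T4=40  T5=54
Turnaround (C−A): T1=1  T2=17  T3=34  T4=35  T5=45
Turnaround times: T1=1, T2=17, T3=34, T4=35, T5=45
Average turnaround = (1+17+34+35+45) / 5 = 132/5 = 26.40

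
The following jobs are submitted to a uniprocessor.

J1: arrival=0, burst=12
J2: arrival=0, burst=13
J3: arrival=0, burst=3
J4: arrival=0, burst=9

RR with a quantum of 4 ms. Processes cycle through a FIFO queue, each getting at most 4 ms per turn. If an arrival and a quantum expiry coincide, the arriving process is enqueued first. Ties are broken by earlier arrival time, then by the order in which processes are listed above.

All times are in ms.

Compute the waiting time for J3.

Gantt: | J1 0-4 | J2 4-8 | J3 8-11 | J4 11-15 | J1 15-19 | J2 19-23 | J4 23-27 | J1 27-31 | J2 31-35 | J4 35-36 | J2 36-37 |
Completion: J1=31  J2=37  J3=11  J4=36
Turnaround (C−A): J1=31  J2=37  J3=11  J4=36
Waiting(J3) = turnaround − burst = 11 − 3 = 8

8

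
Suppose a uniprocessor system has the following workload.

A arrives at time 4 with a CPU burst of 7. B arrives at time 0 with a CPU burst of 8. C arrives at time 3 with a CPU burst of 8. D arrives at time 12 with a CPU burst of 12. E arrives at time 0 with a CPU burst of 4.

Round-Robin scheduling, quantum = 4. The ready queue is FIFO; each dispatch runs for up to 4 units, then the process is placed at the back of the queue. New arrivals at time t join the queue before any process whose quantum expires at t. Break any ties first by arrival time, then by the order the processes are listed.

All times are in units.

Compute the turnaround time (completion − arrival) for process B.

20

Gantt: | B 0-4 | E 4-8 | C 8-12 | A 12-16 | B 16-20 | D 20-24 | C 24-28 | A 28-31 | D 31-39 |
Completion: A=31  B=20  C=28  D=39  E=8
Turnaround (C−A): A=27  B=20  C=25  D=27  E=8
Turnaround(B) = completion − arrival = 20 − 0 = 20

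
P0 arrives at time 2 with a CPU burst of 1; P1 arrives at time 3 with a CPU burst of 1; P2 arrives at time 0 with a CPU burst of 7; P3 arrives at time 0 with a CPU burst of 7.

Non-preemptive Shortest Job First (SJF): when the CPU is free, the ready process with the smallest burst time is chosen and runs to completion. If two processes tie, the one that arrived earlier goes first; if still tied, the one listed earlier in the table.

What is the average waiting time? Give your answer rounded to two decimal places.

Timeline: | P2 0-7 | P0 7-8 | P1 8-9 | P3 9-16 |
Completion: P0=8  P1=9  P2=7  P3=16
Waiting times: P0=5, P1=5, P2=0, P3=9
Average waiting = (5+5+0+9) / 4 = 19/4 = 4.75

4.75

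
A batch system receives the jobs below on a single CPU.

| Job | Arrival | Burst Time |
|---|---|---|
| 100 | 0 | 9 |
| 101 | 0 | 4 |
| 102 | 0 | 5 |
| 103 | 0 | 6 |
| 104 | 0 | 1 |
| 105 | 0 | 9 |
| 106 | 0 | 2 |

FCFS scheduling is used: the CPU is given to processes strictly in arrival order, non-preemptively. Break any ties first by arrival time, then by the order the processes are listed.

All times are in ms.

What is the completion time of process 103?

24

Schedule: | 100 0-9 | 101 9-13 | 102 13-18 | 103 18-24 | 104 24-25 | 105 25-34 | 106 34-36 |
Completion: 100=9  101=13  102=18  103=24  104=25  105=34  106=36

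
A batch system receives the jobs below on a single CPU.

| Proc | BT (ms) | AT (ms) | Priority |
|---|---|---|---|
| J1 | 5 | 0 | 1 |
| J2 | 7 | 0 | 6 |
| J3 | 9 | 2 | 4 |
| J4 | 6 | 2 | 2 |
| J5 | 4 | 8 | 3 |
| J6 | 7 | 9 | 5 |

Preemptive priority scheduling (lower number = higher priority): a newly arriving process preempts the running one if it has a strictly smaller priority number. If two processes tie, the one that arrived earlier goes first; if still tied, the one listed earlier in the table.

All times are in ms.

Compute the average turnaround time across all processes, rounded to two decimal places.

Schedule: | J1 0-5 | J4 5-11 | J5 11-15 | J3 15-24 | J6 24-31 | J2 31-38 |
Completion: J1=5  J2=38  J3=24  J4=11  J5=15  J6=31
Turnaround (C−A): J1=5  J2=38  J3=22  J4=9  J5=7  J6=22
Turnaround times: J1=5, J2=38, J3=22, J4=9, J5=7, J6=22
Average turnaround = (5+38+22+9+7+22) / 6 = 103/6 = 17.17

17.17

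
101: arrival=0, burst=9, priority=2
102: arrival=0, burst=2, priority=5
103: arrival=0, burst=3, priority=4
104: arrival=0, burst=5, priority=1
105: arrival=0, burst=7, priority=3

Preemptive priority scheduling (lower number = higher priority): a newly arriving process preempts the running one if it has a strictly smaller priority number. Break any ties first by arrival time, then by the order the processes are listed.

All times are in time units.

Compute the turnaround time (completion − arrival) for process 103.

24

Gantt: | 104 0-5 | 101 5-14 | 105 14-21 | 103 21-24 | 102 24-26 |
Completion: 101=14  102=26  103=24  104=5  105=21
Turnaround (C−A): 101=14  102=26  103=24  104=5  105=21
Turnaround(103) = completion − arrival = 24 − 0 = 24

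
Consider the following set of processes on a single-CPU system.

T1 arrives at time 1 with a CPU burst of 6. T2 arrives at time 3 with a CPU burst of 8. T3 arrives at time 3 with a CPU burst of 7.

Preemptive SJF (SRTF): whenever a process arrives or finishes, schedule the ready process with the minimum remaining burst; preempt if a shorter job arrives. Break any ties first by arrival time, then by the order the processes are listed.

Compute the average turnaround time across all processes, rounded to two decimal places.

12.00

Schedule: | idle 0-1 | T1 1-7 | T3 7-14 | T2 14-22 |
Completion: T1=7  T2=22  T3=14
Turnaround times: T1=6, T2=19, T3=11
Average turnaround = (6+19+11) / 3 = 36/3 = 12.00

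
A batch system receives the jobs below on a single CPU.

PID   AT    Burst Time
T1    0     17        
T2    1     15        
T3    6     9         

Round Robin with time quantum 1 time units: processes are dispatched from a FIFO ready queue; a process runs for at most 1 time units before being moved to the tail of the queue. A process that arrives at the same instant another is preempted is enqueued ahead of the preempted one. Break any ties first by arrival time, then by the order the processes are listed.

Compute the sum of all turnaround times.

105

Timeline: | T1 0-1 | T2 1-2 | T1 2-3 | T2 3-4 | T1 4-5 | T2 5-6 | T1 6-7 | T3 7-8 | T2 8-9 | T1 9-10 | T3 10-11 | T2 11-12 | T1 12-13 | T3 13-14 | T2 14-15 | T1 15-16 | T3 16-17 | T2 17-18 | T1 18-19 | T3 19-20 | T2 20-21 | T1 21-22 | T3 22-23 | T2 23-24 | T1 24-25 | T3 25-26 | T2 26-27 | T1 27-28 | T3 28-29 | T2 29-30 | T1 30-31 | T3 31-32 | T2 32-33 | T1 33-34 | T2 34-35 | T1 35-36 | T2 36-37 | T1 37-38 | T2 38-39 | T1 39-41 |
Completion: T1=41  T2=39  T3=32
Turnaround (C−A): T1=41  T2=38  T3=26
Turnaround = completion − arrival: T1=41, T2=38, T3=26
Total turnaround = 41 + 38 + 26 = 105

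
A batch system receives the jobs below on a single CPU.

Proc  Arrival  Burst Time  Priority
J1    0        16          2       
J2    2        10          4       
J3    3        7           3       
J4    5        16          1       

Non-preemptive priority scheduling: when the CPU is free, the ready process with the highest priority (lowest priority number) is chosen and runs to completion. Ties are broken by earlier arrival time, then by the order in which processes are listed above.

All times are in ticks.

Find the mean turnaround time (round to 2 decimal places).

Schedule: | J1 0-16 | J4 16-32 | J3 32-39 | J2 39-49 |
Completion: J1=16  J2=49  J3=39  J4=32
Turnaround (C−A): J1=16  J2=47  J3=36  J4=27
Turnaround times: J1=16, J2=47, J3=36, J4=27
Average turnaround = (16+47+36+27) / 4 = 126/4 = 31.50

31.50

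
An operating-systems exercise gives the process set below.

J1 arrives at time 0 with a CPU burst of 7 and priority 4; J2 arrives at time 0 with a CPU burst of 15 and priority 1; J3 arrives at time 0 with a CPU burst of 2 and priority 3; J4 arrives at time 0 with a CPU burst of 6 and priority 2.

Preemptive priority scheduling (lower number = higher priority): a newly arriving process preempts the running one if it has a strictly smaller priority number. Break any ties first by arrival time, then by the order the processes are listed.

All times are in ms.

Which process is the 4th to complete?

Timeline: | J2 0-15 | J4 15-21 | J3 21-23 | J1 23-30 |
Completion: J1=30  J2=15  J3=23  J4=21
Turnaround (C−A): J1=30  J2=15  J3=23  J4=21
Finish order: J2 → J4 → J3 → J1

J1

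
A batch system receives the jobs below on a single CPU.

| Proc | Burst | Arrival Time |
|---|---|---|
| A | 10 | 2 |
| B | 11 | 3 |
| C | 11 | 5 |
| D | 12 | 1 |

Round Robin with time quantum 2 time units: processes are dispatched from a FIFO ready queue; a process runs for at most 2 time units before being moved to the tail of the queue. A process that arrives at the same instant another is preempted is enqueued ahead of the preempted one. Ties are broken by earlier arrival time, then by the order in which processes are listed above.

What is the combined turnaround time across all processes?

156

Gantt: | idle 0-1 | D 1-3 | A 3-5 | B 5-7 | D 7-9 | C 9-11 | A 11-13 | B 13-15 | D 15-17 | C 17-19 | A 19-21 | B 21-23 | D 23-25 | C 25-27 | A 27-29 | B 29-31 | D 31-33 | C 33-35 | A 35-37 | B 37-39 | D 39-41 | C 41-43 | B 43-44 | C 44-45 |
Completion: A=37  B=44  C=45  D=41
Turnaround = completion − arrival: A=35, B=41, C=40, D=40
Total turnaround = 35 + 41 + 40 + 40 = 156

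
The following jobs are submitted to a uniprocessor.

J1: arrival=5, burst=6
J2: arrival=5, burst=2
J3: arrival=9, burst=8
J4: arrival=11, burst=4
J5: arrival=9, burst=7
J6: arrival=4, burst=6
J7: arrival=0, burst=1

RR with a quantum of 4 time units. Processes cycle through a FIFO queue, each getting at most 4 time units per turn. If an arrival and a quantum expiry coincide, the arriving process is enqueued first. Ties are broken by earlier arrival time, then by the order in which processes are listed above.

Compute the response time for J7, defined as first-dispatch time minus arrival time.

0

Schedule: | J7 0-1 | idle 1-4 | J6 4-8 | J1 8-12 | J2 12-14 | J6 14-16 | J3 16-20 | J5 20-24 | J4 24-28 | J1 28-30 | J3 30-34 | J5 34-37 |
Completion: J1=30  J2=14  J3=34  J4=28  J5=37  J6=16  J7=1
Turnaround (C−A): J1=25  J2=9  J3=25  J4=17  J5=28  J6=12  J7=1
Response(J7) = first start − arrival = 0 − 0 = 0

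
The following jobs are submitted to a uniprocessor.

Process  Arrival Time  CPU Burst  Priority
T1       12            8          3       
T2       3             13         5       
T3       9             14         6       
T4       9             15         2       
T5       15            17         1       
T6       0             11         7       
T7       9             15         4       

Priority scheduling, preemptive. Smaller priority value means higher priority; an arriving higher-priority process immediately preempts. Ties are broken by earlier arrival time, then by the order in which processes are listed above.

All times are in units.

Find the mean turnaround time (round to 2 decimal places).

Gantt: | T6 0-3 | T2 3-9 | T4 9-15 | T5 15-32 | T4 32-41 | T1 41-49 | T7 49-64 | T2 64-71 | T3 71-85 | T6 85-93 |
Completion: T1=49  T2=71  T3=85  T4=41  T5=32  T6=93  T7=64
Turnaround (C−A): T1=37  T2=68  T3=76  T4=32  T5=17  T6=93  T7=55
Turnaround times: T1=37, T2=68, T3=76, T4=32, T5=17, T6=93, T7=55
Average turnaround = (37+68+76+32+17+93+55) / 7 = 378/7 = 54.00

54.00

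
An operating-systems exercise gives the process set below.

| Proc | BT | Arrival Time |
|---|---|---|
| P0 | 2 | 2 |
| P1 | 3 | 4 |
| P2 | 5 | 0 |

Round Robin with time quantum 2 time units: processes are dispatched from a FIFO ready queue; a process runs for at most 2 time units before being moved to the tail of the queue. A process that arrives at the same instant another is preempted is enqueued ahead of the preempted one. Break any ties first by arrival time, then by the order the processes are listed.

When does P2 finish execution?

Gantt: | P2 0-2 | P0 2-4 | P2 4-6 | P1 6-8 | P2 8-9 | P1 9-10 |
Completion: P0=4  P1=10  P2=9

9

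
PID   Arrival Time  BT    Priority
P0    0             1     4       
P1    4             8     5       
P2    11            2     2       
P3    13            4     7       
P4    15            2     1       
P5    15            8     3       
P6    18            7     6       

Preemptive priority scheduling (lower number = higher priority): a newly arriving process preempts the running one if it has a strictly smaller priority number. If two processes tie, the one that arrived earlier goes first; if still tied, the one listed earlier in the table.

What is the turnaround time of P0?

Timeline: | P0 0-1 | idle 1-4 | P1 4-11 | P2 11-13 | P1 13-14 | P3 14-15 | P4 15-17 | P5 17-25 | P6 25-32 | P3 32-35 |
Completion: P0=1  P1=14  P2=13  P3=35  P4=17  P5=25  P6=32
Turnaround (C−A): P0=1  P1=10  P2=2  P3=22  P4=2  P5=10  P6=14
Turnaround(P0) = completion − arrival = 1 − 0 = 1

1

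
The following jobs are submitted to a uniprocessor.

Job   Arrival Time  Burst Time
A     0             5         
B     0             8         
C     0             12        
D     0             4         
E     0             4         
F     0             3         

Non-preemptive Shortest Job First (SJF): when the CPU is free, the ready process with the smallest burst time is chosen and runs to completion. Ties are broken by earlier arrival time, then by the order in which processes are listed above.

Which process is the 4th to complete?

Timeline: | F 0-3 | D 3-7 | E 7-11 | A 11-16 | B 16-24 | C 24-36 |
Completion: A=16  B=24  C=36  D=7  E=11  F=3
Turnaround (C−A): A=16  B=24  C=36  D=7  E=11  F=3
Finish order: F → D → E → A → B → C

A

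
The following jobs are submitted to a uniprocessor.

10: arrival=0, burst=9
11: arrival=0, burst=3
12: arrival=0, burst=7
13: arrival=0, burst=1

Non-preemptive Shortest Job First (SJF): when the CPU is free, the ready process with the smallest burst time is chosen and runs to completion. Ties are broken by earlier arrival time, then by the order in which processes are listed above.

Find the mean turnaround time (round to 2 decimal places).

9.00

Timeline: | 13 0-1 | 11 1-4 | 12 4-11 | 10 11-20 |
Completion: 10=20  11=4  12=11  13=1
Turnaround times: 10=20, 11=4, 12=11, 13=1
Average turnaround = (20+4+11+1) / 4 = 36/4 = 9.00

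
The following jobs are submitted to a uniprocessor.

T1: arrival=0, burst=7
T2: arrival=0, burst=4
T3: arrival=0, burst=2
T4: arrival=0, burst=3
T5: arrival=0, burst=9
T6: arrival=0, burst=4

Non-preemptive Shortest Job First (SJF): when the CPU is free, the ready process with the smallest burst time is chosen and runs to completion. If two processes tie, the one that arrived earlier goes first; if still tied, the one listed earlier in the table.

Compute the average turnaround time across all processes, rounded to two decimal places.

13.00

Schedule: | T3 0-2 | T4 2-5 | T2 5-9 | T6 9-13 | T1 13-20 | T5 20-29 |
Completion: T1=20  T2=9  T3=2  T4=5  T5=29  T6=13
Turnaround (C−A): T1=20  T2=9  T3=2  T4=5  T5=29  T6=13
Turnaround times: T1=20, T2=9, T3=2, T4=5, T5=29, T6=13
Average turnaround = (20+9+2+5+29+13) / 6 = 78/6 = 13.00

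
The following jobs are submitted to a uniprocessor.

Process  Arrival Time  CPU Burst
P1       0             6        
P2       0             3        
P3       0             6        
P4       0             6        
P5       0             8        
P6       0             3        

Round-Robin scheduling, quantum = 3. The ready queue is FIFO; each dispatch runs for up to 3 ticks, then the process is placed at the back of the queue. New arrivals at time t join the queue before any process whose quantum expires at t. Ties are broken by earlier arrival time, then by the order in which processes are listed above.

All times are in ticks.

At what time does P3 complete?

Schedule: | P1 0-3 | P2 3-6 | P3 6-9 | P4 9-12 | P5 12-15 | P6 15-18 | P1 18-21 | P3 21-24 | P4 24-27 | P5 27-32 |
Completion: P1=21  P2=6  P3=24  P4=27  P5=32  P6=18

24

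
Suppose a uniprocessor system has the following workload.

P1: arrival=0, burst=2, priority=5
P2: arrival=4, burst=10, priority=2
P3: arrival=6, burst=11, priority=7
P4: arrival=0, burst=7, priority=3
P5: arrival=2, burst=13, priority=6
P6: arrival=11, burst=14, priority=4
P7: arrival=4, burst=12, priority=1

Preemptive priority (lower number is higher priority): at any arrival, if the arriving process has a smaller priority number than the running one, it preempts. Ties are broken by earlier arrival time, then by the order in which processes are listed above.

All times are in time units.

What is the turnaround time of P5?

56

Timeline: | P4 0-4 | P7 4-16 | P2 16-26 | P4 26-29 | P6 29-43 | P1 43-45 | P5 45-58 | P3 58-69 |
Completion: P1=45  P2=26  P3=69  P4=29  P5=58  P6=43  P7=16
Turnaround (C−A): P1=45  P2=22  P3=63  P4=29  P5=56  P6=32  P7=12
Turnaround(P5) = completion − arrival = 58 − 2 = 56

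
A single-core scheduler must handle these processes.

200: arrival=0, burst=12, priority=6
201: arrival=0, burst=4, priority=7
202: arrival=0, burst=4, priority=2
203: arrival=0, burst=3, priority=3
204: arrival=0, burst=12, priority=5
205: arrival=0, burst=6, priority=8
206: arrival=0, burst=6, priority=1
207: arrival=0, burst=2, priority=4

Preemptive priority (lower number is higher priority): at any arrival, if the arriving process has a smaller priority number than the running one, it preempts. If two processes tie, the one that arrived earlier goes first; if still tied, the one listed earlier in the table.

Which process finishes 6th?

Schedule: | 206 0-6 | 202 6-10 | 203 10-13 | 207 13-15 | 204 15-27 | 200 27-39 | 201 39-43 | 205 43-49 |
Completion: 200=39  201=43  202=10  203=13  204=27  205=49  206=6  207=15
Turnaround (C−A): 200=39  201=43  202=10  203=13  204=27  205=49  206=6  207=15
Finish order: 206 → 202 → 203 → 207 → 204 → 200 → 201 → 205

200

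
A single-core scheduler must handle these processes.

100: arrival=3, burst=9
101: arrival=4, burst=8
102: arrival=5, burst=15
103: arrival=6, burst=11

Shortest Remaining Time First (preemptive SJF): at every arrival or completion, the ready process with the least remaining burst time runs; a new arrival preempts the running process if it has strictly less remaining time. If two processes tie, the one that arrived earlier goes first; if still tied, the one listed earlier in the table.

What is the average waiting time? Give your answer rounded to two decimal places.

12.00

Schedule: | idle 0-3 | 100 3-12 | 101 12-20 | 103 20-31 | 102 31-46 |
Completion: 100=12  101=20  102=46  103=31
Turnaround (C−A): 100=9  101=16  102=41  103=25
Waiting times: 100=0, 101=8, 102=26, 103=14
Average waiting = (0+8+26+14) / 4 = 48/4 = 12.00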